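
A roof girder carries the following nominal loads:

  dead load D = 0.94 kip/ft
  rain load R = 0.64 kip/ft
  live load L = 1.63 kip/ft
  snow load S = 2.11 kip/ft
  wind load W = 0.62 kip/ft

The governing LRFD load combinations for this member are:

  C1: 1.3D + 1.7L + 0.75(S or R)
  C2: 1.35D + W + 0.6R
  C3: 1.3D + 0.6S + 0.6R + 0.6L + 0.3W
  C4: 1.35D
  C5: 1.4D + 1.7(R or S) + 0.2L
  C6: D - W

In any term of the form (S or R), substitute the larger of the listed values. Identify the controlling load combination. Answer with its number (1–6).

Combination 1

(S or R) → S = 2.11 kip/ft; (R or S) → S = 2.11 kip/ft.
C1: 1.3(0.94) + 1.7(1.63) + 0.75(2.11) = 5.58
C2: 1.35(0.94) + 1.0(0.62) + 0.6(0.64) = 2.27
C3: 1.3(0.94) + 0.6(2.11) + 0.6(0.64) + 0.6(1.63) + 0.3(0.62) = 4.04
C4: 1.35(0.94) = 1.27
C5: 1.4(0.94) + 1.7(2.11) + 0.2(1.63) = 5.23
C6: 1.0(0.94) - 1.0(0.62) = 0.32
The largest value is 5.58 kip/ft from combination 1.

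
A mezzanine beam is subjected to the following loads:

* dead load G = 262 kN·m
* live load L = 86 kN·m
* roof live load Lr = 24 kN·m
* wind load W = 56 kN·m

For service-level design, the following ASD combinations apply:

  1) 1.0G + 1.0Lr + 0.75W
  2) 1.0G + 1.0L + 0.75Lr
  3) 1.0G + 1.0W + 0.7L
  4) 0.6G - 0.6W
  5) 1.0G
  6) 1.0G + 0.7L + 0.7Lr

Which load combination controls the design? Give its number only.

Combination 3

1) 1.0(262) + 1.0(24) + 0.75(56) = 262.0 + 24.0 + 42.0 = 328.0
2) 1.0(262) + 1.0(86) + 0.75(24) = 262.0 + 86.0 + 18.0 = 366.0
3) 1.0(262) + 1.0(56) + 0.7(86) = 262.0 + 56.0 + 60.2 = 378.2
4) 0.6(262) - 0.6(56) = 157.2 - 33.6 = 123.6
5) 1.0(262) = 262.0
6) 1.0(262) + 0.7(86) + 0.7(24) = 262.0 + 60.2 + 16.8 = 339.0
The largest value is 378.2 kN·m from combination 3.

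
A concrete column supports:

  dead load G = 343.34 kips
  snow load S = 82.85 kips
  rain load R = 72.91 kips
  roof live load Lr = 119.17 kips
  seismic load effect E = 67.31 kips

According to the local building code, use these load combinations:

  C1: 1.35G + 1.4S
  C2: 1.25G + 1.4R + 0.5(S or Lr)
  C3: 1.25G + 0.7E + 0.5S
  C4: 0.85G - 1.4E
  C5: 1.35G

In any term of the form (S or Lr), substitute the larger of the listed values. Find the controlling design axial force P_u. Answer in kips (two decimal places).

(S or Lr) → Lr = 119.17 kips.
C1: 1.35(343.34) + 1.4(82.85) = 463.51 + 115.99 = 579.50
C2: 1.25(343.34) + 1.4(72.91) + 0.5(119.17) = 590.83
C3: 1.25(343.34) + 0.7(67.31) + 0.5(82.85) = 517.72
C4: 0.85(343.34) - 1.4(67.31) = 291.84 - 94.23 = 197.61
C5: 1.35(343.34) = 463.51
Maximum is from combination 2.

590.83 kips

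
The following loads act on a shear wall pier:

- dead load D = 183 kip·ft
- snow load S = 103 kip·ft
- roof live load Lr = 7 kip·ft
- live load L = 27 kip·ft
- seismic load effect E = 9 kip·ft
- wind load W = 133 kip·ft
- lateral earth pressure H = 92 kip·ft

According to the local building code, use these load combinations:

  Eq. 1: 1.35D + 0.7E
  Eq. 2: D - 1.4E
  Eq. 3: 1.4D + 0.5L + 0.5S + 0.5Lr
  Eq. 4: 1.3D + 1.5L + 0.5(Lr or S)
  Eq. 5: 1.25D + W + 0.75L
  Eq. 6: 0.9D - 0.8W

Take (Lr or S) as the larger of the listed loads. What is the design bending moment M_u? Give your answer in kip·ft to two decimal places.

382.00 kip·ft

(Lr or S) → S = 103 kip·ft.
Eq. 1: 1.35(183) + 0.7(9) = 253.35
Eq. 2: 1.0(183) - 1.4(9) = 170.40
Eq. 3: 1.4(183) + 0.5(27) + 0.5(103) + 0.5(7) = 324.70
Eq. 4: 1.3(183) + 1.5(27) + 0.5(103) = 329.90
Eq. 5: 1.25(183) + 1.0(133) + 0.75(27) = 382.00
Eq. 6: 0.9(183) - 0.8(133) = 58.30
Combination 5 governs: M_u = 382.00 kip·ft.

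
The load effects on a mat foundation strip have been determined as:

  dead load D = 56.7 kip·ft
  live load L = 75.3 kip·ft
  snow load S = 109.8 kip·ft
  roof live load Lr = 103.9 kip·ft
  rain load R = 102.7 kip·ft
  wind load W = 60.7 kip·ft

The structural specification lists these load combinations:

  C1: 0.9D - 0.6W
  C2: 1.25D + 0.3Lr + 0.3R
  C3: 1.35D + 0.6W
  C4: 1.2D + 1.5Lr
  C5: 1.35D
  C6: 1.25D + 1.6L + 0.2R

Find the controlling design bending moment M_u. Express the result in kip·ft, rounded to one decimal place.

C1: 0.9(56.7) - 0.6(60.7) = 14.6
C2: 1.25(56.7) + 0.3(103.9) + 0.3(102.7) = 132.9
C3: 1.35(56.7) + 0.6(60.7) = 113.0
C4: 1.2(56.7) + 1.5(103.9) = 223.9
C5: 1.35(56.7) = 76.5
C6: 1.25(56.7) + 1.6(75.3) + 0.2(102.7) = 211.9
The controlling combination is 4, giving 223.9 kip·ft.

223.9 kip·ft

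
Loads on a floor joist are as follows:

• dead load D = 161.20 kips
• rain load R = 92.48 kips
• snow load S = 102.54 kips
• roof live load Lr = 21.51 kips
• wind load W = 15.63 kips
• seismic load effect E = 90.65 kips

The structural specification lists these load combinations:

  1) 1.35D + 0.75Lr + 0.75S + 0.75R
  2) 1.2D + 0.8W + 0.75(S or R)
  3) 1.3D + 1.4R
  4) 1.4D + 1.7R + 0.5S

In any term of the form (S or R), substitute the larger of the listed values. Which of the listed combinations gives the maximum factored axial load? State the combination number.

Combination 4

(S or R) → S = 102.54 kips.
1) 1.35(161.20) + 0.75(21.51) + 0.75(102.54) + 0.75(92.48) = 380.02
2) 1.2(161.20) + 0.8(15.63) + 0.75(102.54) = 282.85
3) 1.3(161.20) + 1.4(92.48) = 339.03
4) 1.4(161.20) + 1.7(92.48) + 0.5(102.54) = 434.17
The largest value is 434.17 kips from combination 4.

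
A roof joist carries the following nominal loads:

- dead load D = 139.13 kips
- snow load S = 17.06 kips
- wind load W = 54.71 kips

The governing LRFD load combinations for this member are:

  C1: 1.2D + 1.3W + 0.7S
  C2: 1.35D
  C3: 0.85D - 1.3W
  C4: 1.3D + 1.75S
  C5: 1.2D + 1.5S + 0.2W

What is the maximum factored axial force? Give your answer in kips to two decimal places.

250.02 kips

C1: 1.2(139.13) + 1.3(54.71) + 0.7(17.06) = 166.96 + 71.12 + 11.94 = 250.02
C2: 1.35(139.13) = 187.83
C3: 0.85(139.13) - 1.3(54.71) = 118.26 - 71.12 = 47.14
C4: 1.3(139.13) + 1.75(17.06) = 210.72
C5: 1.2(139.13) + 1.5(17.06) + 0.2(54.71) = 166.96 + 25.59 + 10.94 = 203.49
Maximum is from combination 1.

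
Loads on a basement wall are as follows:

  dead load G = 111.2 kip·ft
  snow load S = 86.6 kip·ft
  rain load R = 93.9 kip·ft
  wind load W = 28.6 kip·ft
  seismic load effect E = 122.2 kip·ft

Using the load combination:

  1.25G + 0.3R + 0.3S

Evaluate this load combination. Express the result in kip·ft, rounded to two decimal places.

193.15 kip·ft

1.25(111.2) + 0.3(93.9) + 0.3(86.6) = 193.15
M_u = 193.15 kip·ft.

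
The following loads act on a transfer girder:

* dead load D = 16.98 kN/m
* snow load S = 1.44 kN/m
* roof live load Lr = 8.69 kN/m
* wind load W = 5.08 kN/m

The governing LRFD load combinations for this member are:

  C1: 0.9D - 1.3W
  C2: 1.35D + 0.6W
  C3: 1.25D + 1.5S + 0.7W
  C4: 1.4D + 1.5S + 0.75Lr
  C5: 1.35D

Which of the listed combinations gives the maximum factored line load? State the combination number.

Combination 4

C1: 0.9(16.98) - 1.3(5.08) = 15.28 - 6.60 = 8.68
C2: 1.35(16.98) + 0.6(5.08) = 22.92 + 3.05 = 25.97
C3: 1.25(16.98) + 1.5(1.44) + 0.7(5.08) = 26.94
C4: 1.4(16.98) + 1.5(1.44) + 0.75(8.69) = 23.77 + 2.16 + 6.52 = 32.45
C5: 1.35(16.98) = 22.92
The largest value is 32.45 kN/m from combination 4.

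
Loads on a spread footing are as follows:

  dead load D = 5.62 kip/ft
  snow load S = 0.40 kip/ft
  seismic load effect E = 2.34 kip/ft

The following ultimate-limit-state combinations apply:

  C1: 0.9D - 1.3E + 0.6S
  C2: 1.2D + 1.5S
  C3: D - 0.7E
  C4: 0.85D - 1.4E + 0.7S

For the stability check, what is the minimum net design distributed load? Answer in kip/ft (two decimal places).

1.78 kip/ft

C1: 0.9(5.62) - 1.3(2.34) + 0.6(0.40) = 5.06 - 3.04 + 0.24 = 2.26
C2: 1.2(5.62) + 1.5(0.40) = 6.74 + 0.60 = 7.34
C3: 1.0(5.62) - 0.7(2.34) = 5.62 - 1.64 = 3.98
C4: 0.85(5.62) - 1.4(2.34) + 0.7(0.40) = 4.78 - 3.28 + 0.28 = 1.78
Combination 4 gives the minimum: 1.78 kip/ft.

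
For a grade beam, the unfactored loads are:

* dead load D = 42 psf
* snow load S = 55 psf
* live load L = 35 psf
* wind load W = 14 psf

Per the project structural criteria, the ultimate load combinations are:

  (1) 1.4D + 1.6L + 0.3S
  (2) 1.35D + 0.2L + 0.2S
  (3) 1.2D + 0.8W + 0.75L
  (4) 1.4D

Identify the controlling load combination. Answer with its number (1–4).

Combination 1

(1) 1.4(42) + 1.6(35) + 0.3(55) = 131.30
(2) 1.35(42) + 0.2(35) + 0.2(55) = 74.70
(3) 1.2(42) + 0.8(14) + 0.75(35) = 87.85
(4) 1.4(42) = 58.80
The largest value is 131.30 psf from combination 1.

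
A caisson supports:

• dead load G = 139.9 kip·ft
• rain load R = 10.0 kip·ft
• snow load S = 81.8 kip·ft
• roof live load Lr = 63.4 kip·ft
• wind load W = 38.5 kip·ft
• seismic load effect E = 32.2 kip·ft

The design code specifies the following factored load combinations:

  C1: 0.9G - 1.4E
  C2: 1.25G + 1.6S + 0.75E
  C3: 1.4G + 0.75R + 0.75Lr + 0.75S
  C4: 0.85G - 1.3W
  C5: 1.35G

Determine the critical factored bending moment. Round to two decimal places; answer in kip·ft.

C1: 0.9(139.9) - 1.4(32.2) = 125.91 - 45.08 = 80.83
C2: 1.25(139.9) + 1.6(81.8) + 0.75(32.2) = 174.88 + 130.88 + 24.15 = 329.91
C3: 1.4(139.9) + 0.75(10.0) + 0.75(63.4) + 0.75(81.8) = 195.86 + 7.50 + 47.55 + 61.35 = 312.26
C4: 0.85(139.9) - 1.3(38.5) = 118.92 - 50.05 = 68.87
C5: 1.35(139.9) = 188.87
The controlling combination is 2, giving 329.91 kip·ft.

329.91 kip·ft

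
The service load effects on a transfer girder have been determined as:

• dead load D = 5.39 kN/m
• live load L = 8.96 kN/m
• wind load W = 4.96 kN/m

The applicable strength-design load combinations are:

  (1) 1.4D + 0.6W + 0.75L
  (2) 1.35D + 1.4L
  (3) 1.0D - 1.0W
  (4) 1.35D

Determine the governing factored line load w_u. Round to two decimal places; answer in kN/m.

19.82 kN/m

(1) 1.4(5.39) + 0.6(4.96) + 0.75(8.96) = 17.24
(2) 1.35(5.39) + 1.4(8.96) = 19.82
(3) 1.0(5.39) - 1.0(4.96) = 0.43
(4) 1.35(5.39) = 7.28
Maximum is from combination 2.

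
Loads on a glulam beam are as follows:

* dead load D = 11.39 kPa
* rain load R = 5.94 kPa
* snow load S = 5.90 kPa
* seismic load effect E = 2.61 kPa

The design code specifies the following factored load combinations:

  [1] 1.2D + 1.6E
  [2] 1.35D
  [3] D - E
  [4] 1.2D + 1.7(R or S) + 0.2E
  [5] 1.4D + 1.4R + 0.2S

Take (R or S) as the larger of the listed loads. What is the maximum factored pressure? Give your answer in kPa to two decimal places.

(R or S) → R = 5.94 kPa.
[1] 1.2(11.39) + 1.6(2.61) = 17.84
[2] 1.35(11.39) = 15.38
[3] 1.0(11.39) - 1.0(2.61) = 11.39 - 2.61 = 8.78
[4] 1.2(11.39) + 1.7(5.94) + 0.2(2.61) = 13.67 + 10.10 + 0.52 = 24.29
[5] 1.4(11.39) + 1.4(5.94) + 0.2(5.90) = 25.44
Maximum is from combination 5.

25.44 kPa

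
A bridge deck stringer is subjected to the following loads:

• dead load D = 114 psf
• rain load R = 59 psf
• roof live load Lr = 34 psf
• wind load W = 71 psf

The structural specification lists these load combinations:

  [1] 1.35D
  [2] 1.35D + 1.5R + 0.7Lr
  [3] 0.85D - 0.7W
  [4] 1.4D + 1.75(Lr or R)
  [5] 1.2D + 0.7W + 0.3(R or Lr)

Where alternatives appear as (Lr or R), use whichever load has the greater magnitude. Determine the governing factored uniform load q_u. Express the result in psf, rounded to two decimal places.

266.20 psf

(Lr or R) → R = 59 psf; (R or Lr) → R = 59 psf.
[1] 1.35(114) = 153.90
[2] 1.35(114) + 1.5(59) + 0.7(34) = 153.90 + 88.50 + 23.80 = 266.20
[3] 0.85(114) - 0.7(71) = 96.90 - 49.70 = 47.20
[4] 1.4(114) + 1.75(59) = 159.60 + 103.25 = 262.85
[5] 1.2(114) + 0.7(71) + 0.3(59) = 136.80 + 49.70 + 17.70 = 204.20
Maximum is from combination 2.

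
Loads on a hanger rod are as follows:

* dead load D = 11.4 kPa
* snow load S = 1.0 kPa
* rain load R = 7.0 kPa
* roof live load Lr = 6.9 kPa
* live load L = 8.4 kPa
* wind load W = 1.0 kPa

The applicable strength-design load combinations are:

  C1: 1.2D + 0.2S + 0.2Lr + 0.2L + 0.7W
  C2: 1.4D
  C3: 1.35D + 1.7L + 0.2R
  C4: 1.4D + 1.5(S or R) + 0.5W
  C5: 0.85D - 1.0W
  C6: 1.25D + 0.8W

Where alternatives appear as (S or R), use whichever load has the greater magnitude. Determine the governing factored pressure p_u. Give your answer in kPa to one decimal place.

31.1 kPa

(S or R) → R = 7.0 kPa.
C1: 1.2(11.4) + 0.2(1.0) + 0.2(6.9) + 0.2(8.4) + 0.7(1.0) = 17.6
C2: 1.4(11.4) = 16.0
C3: 1.35(11.4) + 1.7(8.4) + 0.2(7.0) = 15.4 + 14.3 + 1.4 = 31.1
C4: 1.4(11.4) + 1.5(7.0) + 0.5(1.0) = 16.0 + 10.5 + 0.5 = 27.0
C5: 0.85(11.4) - 1.0(1.0) = 9.7 - 1.0 = 8.7
C6: 1.25(11.4) + 0.8(1.0) = 14.3 + 0.8 = 15.1
Maximum is from combination 3.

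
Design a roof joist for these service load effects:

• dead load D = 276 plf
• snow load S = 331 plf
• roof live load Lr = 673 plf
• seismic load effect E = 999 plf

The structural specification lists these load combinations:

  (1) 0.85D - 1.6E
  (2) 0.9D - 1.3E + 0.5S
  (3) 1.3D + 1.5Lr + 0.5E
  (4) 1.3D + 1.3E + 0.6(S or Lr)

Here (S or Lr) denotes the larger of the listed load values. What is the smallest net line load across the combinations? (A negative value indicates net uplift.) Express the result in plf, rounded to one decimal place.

(S or Lr) → Lr = 673 plf.
(1) 0.85(276) - 1.6(999) = -1363.8
(2) 0.9(276) - 1.3(999) + 0.5(331) = -884.8
(3) 1.3(276) + 1.5(673) + 0.5(999) = 1867.8
(4) 1.3(276) + 1.3(999) + 0.6(673) = 2061.3
Combination 1 gives the minimum: -1363.8 plf.

-1363.8 plf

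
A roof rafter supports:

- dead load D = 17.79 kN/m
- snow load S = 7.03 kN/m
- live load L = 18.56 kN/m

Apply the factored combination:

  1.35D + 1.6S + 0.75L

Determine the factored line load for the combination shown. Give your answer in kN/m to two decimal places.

1.35(17.79) + 1.6(7.03) + 0.75(18.56) = 49.18
w_u = 49.18 kN/m.

49.18 kN/m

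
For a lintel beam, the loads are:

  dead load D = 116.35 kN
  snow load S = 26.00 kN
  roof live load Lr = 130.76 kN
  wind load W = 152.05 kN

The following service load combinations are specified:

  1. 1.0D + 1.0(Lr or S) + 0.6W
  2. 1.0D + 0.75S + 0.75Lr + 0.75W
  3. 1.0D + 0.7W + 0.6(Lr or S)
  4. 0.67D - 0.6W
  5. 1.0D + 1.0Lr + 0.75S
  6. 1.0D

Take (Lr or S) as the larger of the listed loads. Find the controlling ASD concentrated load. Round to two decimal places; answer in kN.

347.96 kN

(Lr or S) → Lr = 130.76 kN.
1. 1.0(116.35) + 1.0(130.76) + 0.6(152.05) = 116.35 + 130.76 + 91.23 = 338.34
2. 1.0(116.35) + 0.75(26.00) + 0.75(130.76) + 0.75(152.05) = 116.35 + 19.50 + 98.07 + 114.04 = 347.96
3. 1.0(116.35) + 0.7(152.05) + 0.6(130.76) = 301.24
4. 0.67(116.35) - 0.6(152.05) = 77.95 - 91.23 = -13.28
5. 1.0(116.35) + 1.0(130.76) + 0.75(26.00) = 116.35 + 130.76 + 19.50 = 266.61
6. 1.0(116.35) = 116.35
Maximum is from combination 2.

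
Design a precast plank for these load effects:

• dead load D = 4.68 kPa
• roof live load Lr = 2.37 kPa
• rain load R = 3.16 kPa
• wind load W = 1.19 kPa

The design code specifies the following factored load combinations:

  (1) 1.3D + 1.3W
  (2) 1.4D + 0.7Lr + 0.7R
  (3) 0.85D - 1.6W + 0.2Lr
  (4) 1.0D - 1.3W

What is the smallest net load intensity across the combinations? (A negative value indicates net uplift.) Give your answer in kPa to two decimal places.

(1) 1.3(4.68) + 1.3(1.19) = 7.63
(2) 1.4(4.68) + 0.7(2.37) + 0.7(3.16) = 10.42
(3) 0.85(4.68) - 1.6(1.19) + 0.2(2.37) = 2.55
(4) 1.0(4.68) - 1.3(1.19) = 3.13
Combination 3 gives the minimum: 2.55 kPa.

2.55 kPa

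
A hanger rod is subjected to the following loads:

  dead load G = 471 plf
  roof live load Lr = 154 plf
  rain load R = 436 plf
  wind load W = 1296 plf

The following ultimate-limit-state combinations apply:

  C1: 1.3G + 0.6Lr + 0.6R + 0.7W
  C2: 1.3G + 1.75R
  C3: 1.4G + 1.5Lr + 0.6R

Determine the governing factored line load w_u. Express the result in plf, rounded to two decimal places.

C1: 1.3(471) + 0.6(154) + 0.6(436) + 0.7(1296) = 612.30 + 92.40 + 261.60 + 907.20 = 1873.50
C2: 1.3(471) + 1.75(436) = 612.30 + 763.00 = 1375.30
C3: 1.4(471) + 1.5(154) + 0.6(436) = 659.40 + 231.00 + 261.60 = 1152.00
Combination 1 governs: w_u = 1873.50 plf.

1873.50 plf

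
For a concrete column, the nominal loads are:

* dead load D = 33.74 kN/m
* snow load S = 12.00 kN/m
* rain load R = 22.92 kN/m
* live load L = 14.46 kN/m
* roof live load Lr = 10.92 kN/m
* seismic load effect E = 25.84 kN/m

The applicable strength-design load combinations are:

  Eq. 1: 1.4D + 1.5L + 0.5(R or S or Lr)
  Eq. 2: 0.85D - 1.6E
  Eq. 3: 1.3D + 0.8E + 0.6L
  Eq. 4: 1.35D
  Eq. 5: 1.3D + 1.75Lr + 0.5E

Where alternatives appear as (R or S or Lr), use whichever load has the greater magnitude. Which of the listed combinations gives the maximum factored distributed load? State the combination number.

(R or S or Lr) → R = 22.92 kN/m.
Eq. 1: 1.4(33.74) + 1.5(14.46) + 0.5(22.92) = 80.39
Eq. 2: 0.85(33.74) - 1.6(25.84) = -12.67
Eq. 3: 1.3(33.74) + 0.8(25.84) + 0.6(14.46) = 73.21
Eq. 4: 1.35(33.74) = 45.55
Eq. 5: 1.3(33.74) + 1.75(10.92) + 0.5(25.84) = 75.89
The largest value is 80.39 kN/m from combination 1.

Combination 1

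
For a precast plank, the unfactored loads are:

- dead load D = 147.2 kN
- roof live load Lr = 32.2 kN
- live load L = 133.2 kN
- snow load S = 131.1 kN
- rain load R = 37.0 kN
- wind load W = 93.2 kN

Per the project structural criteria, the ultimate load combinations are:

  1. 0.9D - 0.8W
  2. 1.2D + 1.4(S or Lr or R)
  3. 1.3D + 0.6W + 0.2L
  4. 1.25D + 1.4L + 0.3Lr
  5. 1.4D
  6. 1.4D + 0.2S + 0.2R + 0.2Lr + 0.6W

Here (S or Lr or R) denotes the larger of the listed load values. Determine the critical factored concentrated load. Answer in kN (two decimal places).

(S or Lr or R) → S = 131.1 kN.
1. 0.9(147.2) - 0.8(93.2) = 57.92
2. 1.2(147.2) + 1.4(131.1) = 360.18
3. 1.3(147.2) + 0.6(93.2) + 0.2(133.2) = 273.92
4. 1.25(147.2) + 1.4(133.2) + 0.3(32.2) = 380.14
5. 1.4(147.2) = 206.08
6. 1.4(147.2) + 0.2(131.1) + 0.2(37.0) + 0.2(32.2) + 0.6(93.2) = 302.06
The controlling combination is 4, giving 380.14 kN.

380.14 kN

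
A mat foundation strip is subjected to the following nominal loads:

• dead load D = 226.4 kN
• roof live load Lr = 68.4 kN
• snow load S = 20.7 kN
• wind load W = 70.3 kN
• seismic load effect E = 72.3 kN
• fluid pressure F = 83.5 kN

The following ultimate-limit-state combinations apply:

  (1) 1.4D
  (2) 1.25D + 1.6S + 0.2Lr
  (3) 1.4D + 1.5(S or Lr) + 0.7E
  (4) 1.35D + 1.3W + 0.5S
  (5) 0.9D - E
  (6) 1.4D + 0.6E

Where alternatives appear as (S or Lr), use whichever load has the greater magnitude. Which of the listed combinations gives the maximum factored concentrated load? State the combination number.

Combination 3

(S or Lr) → Lr = 68.4 kN.
(1) 1.4(226.4) = 316.96
(2) 1.25(226.4) + 1.6(20.7) + 0.2(68.4) = 283.00 + 33.12 + 13.68 = 329.80
(3) 1.4(226.4) + 1.5(68.4) + 0.7(72.3) = 316.96 + 102.60 + 50.61 = 470.17
(4) 1.35(226.4) + 1.3(70.3) + 0.5(20.7) = 305.64 + 91.39 + 10.35 = 407.38
(5) 0.9(226.4) - 1.0(72.3) = 203.76 - 72.30 = 131.46
(6) 1.4(226.4) + 0.6(72.3) = 316.96 + 43.38 = 360.34
The largest value is 470.17 kN from combination 3.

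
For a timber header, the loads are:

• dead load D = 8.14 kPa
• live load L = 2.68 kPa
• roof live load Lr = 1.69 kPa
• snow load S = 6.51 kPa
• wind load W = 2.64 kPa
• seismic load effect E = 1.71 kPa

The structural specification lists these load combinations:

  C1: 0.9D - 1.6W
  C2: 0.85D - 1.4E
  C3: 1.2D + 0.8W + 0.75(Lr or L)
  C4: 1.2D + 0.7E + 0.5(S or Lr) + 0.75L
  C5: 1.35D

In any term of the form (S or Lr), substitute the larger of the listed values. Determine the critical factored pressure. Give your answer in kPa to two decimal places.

16.23 kPa

(Lr or L) → L = 2.68 kPa; (S or Lr) → S = 6.51 kPa.
C1: 0.9(8.14) - 1.6(2.64) = 3.10
C2: 0.85(8.14) - 1.4(1.71) = 6.92 - 2.39 = 4.53
C3: 1.2(8.14) + 0.8(2.64) + 0.75(2.68) = 9.77 + 2.11 + 2.01 = 13.89
C4: 1.2(8.14) + 0.7(1.71) + 0.5(6.51) + 0.75(2.68) = 16.23
C5: 1.35(8.14) = 10.99
Combination 4 governs: p_u = 16.23 kPa.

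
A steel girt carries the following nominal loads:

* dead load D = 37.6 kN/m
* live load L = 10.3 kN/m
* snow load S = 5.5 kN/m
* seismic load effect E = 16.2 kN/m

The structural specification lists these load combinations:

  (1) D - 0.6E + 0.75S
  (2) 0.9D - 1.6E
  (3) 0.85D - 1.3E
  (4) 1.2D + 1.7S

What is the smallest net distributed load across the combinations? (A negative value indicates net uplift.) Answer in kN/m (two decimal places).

(1) 1.0(37.6) - 0.6(16.2) + 0.75(5.5) = 37.60 - 9.72 + 4.13 = 32.01
(2) 0.9(37.6) - 1.6(16.2) = 33.84 - 25.92 = 7.92
(3) 0.85(37.6) - 1.3(16.2) = 31.96 - 21.06 = 10.90
(4) 1.2(37.6) + 1.7(5.5) = 45.12 + 9.35 = 54.47
Combination 2 gives the minimum: 7.92 kN/m.

7.92 kN/m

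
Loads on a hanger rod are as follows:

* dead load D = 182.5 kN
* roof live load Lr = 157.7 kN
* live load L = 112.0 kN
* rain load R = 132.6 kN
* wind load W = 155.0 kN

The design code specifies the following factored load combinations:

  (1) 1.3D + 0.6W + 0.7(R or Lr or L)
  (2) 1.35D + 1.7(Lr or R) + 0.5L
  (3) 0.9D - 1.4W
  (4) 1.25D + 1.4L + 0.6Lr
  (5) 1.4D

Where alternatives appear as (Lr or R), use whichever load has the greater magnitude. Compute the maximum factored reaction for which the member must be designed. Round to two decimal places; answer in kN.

570.47 kN

(R or Lr or L) → Lr = 157.7 kN; (Lr or R) → Lr = 157.7 kN.
(1) 1.3(182.5) + 0.6(155.0) + 0.7(157.7) = 440.64
(2) 1.35(182.5) + 1.7(157.7) + 0.5(112.0) = 570.47
(3) 0.9(182.5) - 1.4(155.0) = -52.75
(4) 1.25(182.5) + 1.4(112.0) + 0.6(157.7) = 479.55
(5) 1.4(182.5) = 255.50
The controlling combination is 2, giving 570.47 kN.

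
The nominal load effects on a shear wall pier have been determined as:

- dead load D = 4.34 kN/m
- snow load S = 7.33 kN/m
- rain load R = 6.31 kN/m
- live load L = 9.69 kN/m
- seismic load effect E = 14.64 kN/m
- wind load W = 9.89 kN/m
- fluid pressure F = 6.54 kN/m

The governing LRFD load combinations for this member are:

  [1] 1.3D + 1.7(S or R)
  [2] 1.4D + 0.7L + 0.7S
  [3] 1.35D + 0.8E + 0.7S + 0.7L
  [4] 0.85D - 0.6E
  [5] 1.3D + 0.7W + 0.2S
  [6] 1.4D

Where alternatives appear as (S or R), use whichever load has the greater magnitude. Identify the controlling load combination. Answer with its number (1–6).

(S or R) → S = 7.33 kN/m.
[1] 1.3(4.34) + 1.7(7.33) = 5.64 + 12.46 = 18.10
[2] 1.4(4.34) + 0.7(9.69) + 0.7(7.33) = 6.08 + 6.78 + 5.13 = 17.99
[3] 1.35(4.34) + 0.8(14.64) + 0.7(7.33) + 0.7(9.69) = 29.49
[4] 0.85(4.34) - 0.6(14.64) = -5.10
[5] 1.3(4.34) + 0.7(9.89) + 0.2(7.33) = 5.64 + 6.92 + 1.47 = 14.03
[6] 1.4(4.34) = 6.08
The largest value is 29.49 kN/m from combination 3.

Combination 3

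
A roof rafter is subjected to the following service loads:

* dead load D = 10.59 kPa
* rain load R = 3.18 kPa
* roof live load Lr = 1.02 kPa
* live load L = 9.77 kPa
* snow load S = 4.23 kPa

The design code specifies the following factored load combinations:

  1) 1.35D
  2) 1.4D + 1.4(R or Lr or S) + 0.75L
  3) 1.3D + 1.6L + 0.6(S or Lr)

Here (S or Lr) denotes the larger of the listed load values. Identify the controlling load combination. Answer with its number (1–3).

(R or Lr or S) → S = 4.23 kPa; (S or Lr) → S = 4.23 kPa.
1) 1.35(10.59) = 14.30
2) 1.4(10.59) + 1.4(4.23) + 0.75(9.77) = 28.08
3) 1.3(10.59) + 1.6(9.77) + 0.6(4.23) = 31.94
The largest value is 31.94 kPa from combination 3.

Combination 3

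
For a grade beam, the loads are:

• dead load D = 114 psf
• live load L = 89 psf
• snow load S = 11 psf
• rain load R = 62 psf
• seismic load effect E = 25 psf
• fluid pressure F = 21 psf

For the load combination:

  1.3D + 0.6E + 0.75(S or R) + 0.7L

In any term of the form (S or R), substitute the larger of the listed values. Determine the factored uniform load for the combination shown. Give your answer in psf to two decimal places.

(S or R) → R = 62 psf.
1.3(114) + 0.6(25) + 0.75(62) + 0.7(89) = 272.00
q_u = 272.00 psf.

272.00 psf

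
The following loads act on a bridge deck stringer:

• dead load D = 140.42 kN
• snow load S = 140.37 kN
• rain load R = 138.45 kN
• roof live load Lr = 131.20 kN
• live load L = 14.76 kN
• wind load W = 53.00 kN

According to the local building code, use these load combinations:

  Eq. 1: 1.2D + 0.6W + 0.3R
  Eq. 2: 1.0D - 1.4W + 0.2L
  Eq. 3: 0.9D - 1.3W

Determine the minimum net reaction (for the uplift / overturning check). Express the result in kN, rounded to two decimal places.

57.48 kN

Eq. 1: 1.2(140.42) + 0.6(53.00) + 0.3(138.45) = 241.84
Eq. 2: 1.0(140.42) - 1.4(53.00) + 0.2(14.76) = 69.17
Eq. 3: 0.9(140.42) - 1.3(53.00) = 57.48
Combination 3 gives the minimum: 57.48 kN.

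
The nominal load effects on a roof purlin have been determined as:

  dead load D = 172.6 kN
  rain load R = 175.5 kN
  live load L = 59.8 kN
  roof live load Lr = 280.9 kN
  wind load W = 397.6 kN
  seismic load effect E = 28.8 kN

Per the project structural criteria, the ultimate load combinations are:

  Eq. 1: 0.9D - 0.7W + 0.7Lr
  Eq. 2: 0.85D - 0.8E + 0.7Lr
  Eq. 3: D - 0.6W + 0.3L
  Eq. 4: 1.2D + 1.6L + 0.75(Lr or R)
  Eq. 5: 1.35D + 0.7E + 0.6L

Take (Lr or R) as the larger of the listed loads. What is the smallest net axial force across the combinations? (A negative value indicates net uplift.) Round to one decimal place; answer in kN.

-48.0 kN

(Lr or R) → Lr = 280.9 kN.
Eq. 1: 0.9(172.6) - 0.7(397.6) + 0.7(280.9) = 73.7
Eq. 2: 0.85(172.6) - 0.8(28.8) + 0.7(280.9) = 146.7 - 23.0 + 196.6 = 320.3
Eq. 3: 1.0(172.6) - 0.6(397.6) + 0.3(59.8) = -48.0
Eq. 4: 1.2(172.6) + 1.6(59.8) + 0.75(280.9) = 207.1 + 95.7 + 210.7 = 513.5
Eq. 5: 1.35(172.6) + 0.7(28.8) + 0.6(59.8) = 233.0 + 20.2 + 35.9 = 289.1
Combination 3 gives the minimum: -48.0 kN.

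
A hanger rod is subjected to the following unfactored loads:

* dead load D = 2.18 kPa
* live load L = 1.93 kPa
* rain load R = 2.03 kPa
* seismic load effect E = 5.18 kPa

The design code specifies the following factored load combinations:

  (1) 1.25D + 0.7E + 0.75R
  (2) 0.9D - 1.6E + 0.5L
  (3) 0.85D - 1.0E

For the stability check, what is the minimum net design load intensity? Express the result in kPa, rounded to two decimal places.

-5.36 kPa

(1) 1.25(2.18) + 0.7(5.18) + 0.75(2.03) = 7.87
(2) 0.9(2.18) - 1.6(5.18) + 0.5(1.93) = 1.96 - 8.29 + 0.97 = -5.36
(3) 0.85(2.18) - 1.0(5.18) = 1.85 - 5.18 = -3.33
Combination 2 gives the minimum: -5.36 kPa.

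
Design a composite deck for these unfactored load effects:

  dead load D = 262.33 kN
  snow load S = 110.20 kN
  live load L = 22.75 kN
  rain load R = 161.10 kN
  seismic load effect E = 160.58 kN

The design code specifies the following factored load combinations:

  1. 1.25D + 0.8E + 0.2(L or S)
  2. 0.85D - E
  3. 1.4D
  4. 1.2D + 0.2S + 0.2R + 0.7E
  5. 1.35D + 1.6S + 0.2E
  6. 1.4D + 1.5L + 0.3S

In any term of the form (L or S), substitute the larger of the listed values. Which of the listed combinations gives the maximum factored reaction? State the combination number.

(L or S) → S = 110.20 kN.
1. 1.25(262.33) + 0.8(160.58) + 0.2(110.20) = 478.42
2. 0.85(262.33) - 1.0(160.58) = 222.98 - 160.58 = 62.40
3. 1.4(262.33) = 367.26
4. 1.2(262.33) + 0.2(110.20) + 0.2(161.10) + 0.7(160.58) = 481.46
5. 1.35(262.33) + 1.6(110.20) + 0.2(160.58) = 562.58
6. 1.4(262.33) + 1.5(22.75) + 0.3(110.20) = 367.26 + 34.13 + 33.06 = 434.45
The largest value is 562.58 kN from combination 5.

Combination 5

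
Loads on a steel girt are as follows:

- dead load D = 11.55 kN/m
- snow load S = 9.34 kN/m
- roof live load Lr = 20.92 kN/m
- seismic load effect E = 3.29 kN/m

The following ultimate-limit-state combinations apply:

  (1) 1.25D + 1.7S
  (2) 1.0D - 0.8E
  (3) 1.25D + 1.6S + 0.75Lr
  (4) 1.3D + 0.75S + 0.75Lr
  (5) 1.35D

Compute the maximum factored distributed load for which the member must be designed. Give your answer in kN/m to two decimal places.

(1) 1.25(11.55) + 1.7(9.34) = 14.44 + 15.88 = 30.32
(2) 1.0(11.55) - 0.8(3.29) = 11.55 - 2.63 = 8.92
(3) 1.25(11.55) + 1.6(9.34) + 0.75(20.92) = 14.44 + 14.94 + 15.69 = 45.07
(4) 1.3(11.55) + 0.75(9.34) + 0.75(20.92) = 37.71
(5) 1.35(11.55) = 15.59
The controlling combination is 3, giving 45.07 kN/m.

45.07 kN/m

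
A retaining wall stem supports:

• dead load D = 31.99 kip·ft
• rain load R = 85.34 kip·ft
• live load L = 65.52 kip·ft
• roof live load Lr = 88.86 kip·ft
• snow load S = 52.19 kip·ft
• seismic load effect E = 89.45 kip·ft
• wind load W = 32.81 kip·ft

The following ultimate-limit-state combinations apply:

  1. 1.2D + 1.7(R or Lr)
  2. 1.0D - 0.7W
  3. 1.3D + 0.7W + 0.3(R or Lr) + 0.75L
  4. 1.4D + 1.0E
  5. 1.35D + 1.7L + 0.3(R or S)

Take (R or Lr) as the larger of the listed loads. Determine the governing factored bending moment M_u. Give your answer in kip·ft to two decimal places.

(R or Lr) → Lr = 88.86 kip·ft; (R or S) → R = 85.34 kip·ft.
1. 1.2(31.99) + 1.7(88.86) = 38.39 + 151.06 = 189.45
2. 1.0(31.99) - 0.7(32.81) = 31.99 - 22.97 = 9.02
3. 1.3(31.99) + 0.7(32.81) + 0.3(88.86) + 0.75(65.52) = 140.35
4. 1.4(31.99) + 1.0(89.45) = 44.79 + 89.45 = 134.24
5. 1.35(31.99) + 1.7(65.52) + 0.3(85.34) = 43.19 + 111.38 + 25.60 = 180.17
Maximum is from combination 1.

189.45 kip·ft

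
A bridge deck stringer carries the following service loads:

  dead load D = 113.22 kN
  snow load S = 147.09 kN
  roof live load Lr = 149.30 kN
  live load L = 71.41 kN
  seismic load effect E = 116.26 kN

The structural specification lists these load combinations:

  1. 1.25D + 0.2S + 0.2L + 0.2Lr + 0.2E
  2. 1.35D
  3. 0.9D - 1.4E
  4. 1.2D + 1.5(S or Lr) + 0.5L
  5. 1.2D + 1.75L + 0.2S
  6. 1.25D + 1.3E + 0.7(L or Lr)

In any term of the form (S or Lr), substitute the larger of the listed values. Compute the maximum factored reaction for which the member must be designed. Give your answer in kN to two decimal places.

(S or Lr) → Lr = 149.30 kN; (L or Lr) → Lr = 149.30 kN.
1. 1.25(113.22) + 0.2(147.09) + 0.2(71.41) + 0.2(149.30) + 0.2(116.26) = 238.34
2. 1.35(113.22) = 152.85
3. 0.9(113.22) - 1.4(116.26) = -60.87
4. 1.2(113.22) + 1.5(149.30) + 0.5(71.41) = 395.52
5. 1.2(113.22) + 1.75(71.41) + 0.2(147.09) = 290.25
6. 1.25(113.22) + 1.3(116.26) + 0.7(149.30) = 397.17
The controlling combination is 6, giving 397.17 kN.

397.17 kN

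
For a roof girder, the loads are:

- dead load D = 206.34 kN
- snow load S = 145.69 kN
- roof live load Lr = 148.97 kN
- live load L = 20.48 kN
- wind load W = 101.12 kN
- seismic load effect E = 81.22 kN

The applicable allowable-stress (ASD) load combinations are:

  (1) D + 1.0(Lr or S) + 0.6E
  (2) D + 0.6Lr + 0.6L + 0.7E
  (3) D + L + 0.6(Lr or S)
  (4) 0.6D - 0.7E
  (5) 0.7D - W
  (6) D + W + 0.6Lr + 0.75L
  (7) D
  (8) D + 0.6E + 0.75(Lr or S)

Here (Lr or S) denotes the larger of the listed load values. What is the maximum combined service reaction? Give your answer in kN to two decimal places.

412.20 kN

(Lr or S) → Lr = 148.97 kN.
(1) 1.0(206.34) + 1.0(148.97) + 0.6(81.22) = 404.04
(2) 1.0(206.34) + 0.6(148.97) + 0.6(20.48) + 0.7(81.22) = 364.86
(3) 1.0(206.34) + 1.0(20.48) + 0.6(148.97) = 316.20
(4) 0.6(206.34) - 0.7(81.22) = 66.95
(5) 0.7(206.34) - 1.0(101.12) = 43.32
(6) 1.0(206.34) + 1.0(101.12) + 0.6(148.97) + 0.75(20.48) = 412.20
(7) 1.0(206.34) = 206.34
(8) 1.0(206.34) + 0.6(81.22) + 0.75(148.97) = 366.80
The controlling combination is 6, giving 412.20 kN.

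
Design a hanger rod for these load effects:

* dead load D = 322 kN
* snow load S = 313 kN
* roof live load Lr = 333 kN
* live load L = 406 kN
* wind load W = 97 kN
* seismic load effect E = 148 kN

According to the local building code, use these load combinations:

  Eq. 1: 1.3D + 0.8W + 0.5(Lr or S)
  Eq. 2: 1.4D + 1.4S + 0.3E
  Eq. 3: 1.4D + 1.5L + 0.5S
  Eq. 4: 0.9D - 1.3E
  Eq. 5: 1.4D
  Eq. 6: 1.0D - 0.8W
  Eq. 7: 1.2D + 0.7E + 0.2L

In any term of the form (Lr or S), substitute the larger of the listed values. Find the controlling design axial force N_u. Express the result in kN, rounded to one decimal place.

1216.3 kN

(Lr or S) → Lr = 333 kN.
Eq. 1: 1.3(322) + 0.8(97) + 0.5(333) = 662.7
Eq. 2: 1.4(322) + 1.4(313) + 0.3(148) = 933.4
Eq. 3: 1.4(322) + 1.5(406) + 0.5(313) = 1216.3
Eq. 4: 0.9(322) - 1.3(148) = 97.4
Eq. 5: 1.4(322) = 450.8
Eq. 6: 1.0(322) - 0.8(97) = 244.4
Eq. 7: 1.2(322) + 0.7(148) + 0.2(406) = 571.2
Combination 3 governs: N_u = 1216.3 kN.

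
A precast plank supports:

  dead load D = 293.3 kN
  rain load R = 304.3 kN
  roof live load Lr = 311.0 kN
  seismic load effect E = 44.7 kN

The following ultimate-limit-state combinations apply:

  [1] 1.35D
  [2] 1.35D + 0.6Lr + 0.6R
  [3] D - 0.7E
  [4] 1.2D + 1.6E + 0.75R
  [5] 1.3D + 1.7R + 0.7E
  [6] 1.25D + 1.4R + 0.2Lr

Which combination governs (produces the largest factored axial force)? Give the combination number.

Combination 5

[1] 1.35(293.3) = 396.0
[2] 1.35(293.3) + 0.6(311.0) + 0.6(304.3) = 765.1
[3] 1.0(293.3) - 0.7(44.7) = 293.3 - 31.3 = 262.0
[4] 1.2(293.3) + 1.6(44.7) + 0.75(304.3) = 352.0 + 71.5 + 228.2 = 651.7
[5] 1.3(293.3) + 1.7(304.3) + 0.7(44.7) = 381.3 + 517.3 + 31.3 = 929.9
[6] 1.25(293.3) + 1.4(304.3) + 0.2(311.0) = 366.6 + 426.0 + 62.2 = 854.8
The largest value is 929.9 kN from combination 5.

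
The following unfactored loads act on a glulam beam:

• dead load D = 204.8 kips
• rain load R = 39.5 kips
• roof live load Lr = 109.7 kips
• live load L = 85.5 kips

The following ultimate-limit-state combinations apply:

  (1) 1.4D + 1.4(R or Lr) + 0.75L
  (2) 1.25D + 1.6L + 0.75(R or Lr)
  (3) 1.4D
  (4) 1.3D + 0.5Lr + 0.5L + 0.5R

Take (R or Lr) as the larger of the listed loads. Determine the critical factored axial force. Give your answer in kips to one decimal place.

(R or Lr) → Lr = 109.7 kips.
(1) 1.4(204.8) + 1.4(109.7) + 0.75(85.5) = 286.7 + 153.6 + 64.1 = 504.4
(2) 1.25(204.8) + 1.6(85.5) + 0.75(109.7) = 256.0 + 136.8 + 82.3 = 475.1
(3) 1.4(204.8) = 286.7
(4) 1.3(204.8) + 0.5(109.7) + 0.5(85.5) + 0.5(39.5) = 383.6
Combination 1 governs: P_u = 504.4 kips.

504.4 kips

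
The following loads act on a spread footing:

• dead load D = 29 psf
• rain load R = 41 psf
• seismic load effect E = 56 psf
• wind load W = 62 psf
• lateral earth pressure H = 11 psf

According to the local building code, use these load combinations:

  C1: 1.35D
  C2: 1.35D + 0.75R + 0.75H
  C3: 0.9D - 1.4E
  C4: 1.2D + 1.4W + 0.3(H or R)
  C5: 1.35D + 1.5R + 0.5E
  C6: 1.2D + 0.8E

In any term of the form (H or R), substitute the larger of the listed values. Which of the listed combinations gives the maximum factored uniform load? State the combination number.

Combination 4

(H or R) → R = 41 psf.
C1: 1.35(29) = 39.15
C2: 1.35(29) + 0.75(41) + 0.75(11) = 39.15 + 30.75 + 8.25 = 78.15
C3: 0.9(29) - 1.4(56) = 26.10 - 78.40 = -52.30
C4: 1.2(29) + 1.4(62) + 0.3(41) = 34.80 + 86.80 + 12.30 = 133.90
C5: 1.35(29) + 1.5(41) + 0.5(56) = 39.15 + 61.50 + 28.00 = 128.65
C6: 1.2(29) + 0.8(56) = 34.80 + 44.80 = 79.60
The largest value is 133.90 psf from combination 4.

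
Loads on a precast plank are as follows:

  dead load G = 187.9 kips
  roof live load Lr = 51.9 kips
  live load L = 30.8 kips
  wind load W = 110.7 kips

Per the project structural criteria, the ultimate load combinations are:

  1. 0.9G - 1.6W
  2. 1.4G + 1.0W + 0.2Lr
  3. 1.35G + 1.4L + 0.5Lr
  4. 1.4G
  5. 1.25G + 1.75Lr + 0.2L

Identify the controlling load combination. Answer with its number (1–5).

Combination 2

1. 0.9(187.9) - 1.6(110.7) = 169.1 - 177.1 = -8.0
2. 1.4(187.9) + 1.0(110.7) + 0.2(51.9) = 384.1
3. 1.35(187.9) + 1.4(30.8) + 0.5(51.9) = 322.7
4. 1.4(187.9) = 263.1
5. 1.25(187.9) + 1.75(51.9) + 0.2(30.8) = 234.9 + 90.8 + 6.2 = 331.9
The largest value is 384.1 kips from combination 2.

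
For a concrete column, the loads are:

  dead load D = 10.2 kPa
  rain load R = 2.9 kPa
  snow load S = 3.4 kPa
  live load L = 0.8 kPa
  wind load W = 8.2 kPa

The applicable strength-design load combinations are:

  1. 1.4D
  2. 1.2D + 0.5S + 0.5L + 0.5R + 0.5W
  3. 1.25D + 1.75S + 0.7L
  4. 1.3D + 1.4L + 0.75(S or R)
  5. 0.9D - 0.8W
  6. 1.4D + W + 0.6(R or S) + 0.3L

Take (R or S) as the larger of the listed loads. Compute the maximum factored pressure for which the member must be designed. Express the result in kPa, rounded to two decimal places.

(S or R) → S = 3.4 kPa; (R or S) → S = 3.4 kPa.
1. 1.4(10.2) = 14.28
2. 1.2(10.2) + 0.5(3.4) + 0.5(0.8) + 0.5(2.9) + 0.5(8.2) = 12.24 + 1.70 + 0.40 + 1.45 + 4.10 = 19.89
3. 1.25(10.2) + 1.75(3.4) + 0.7(0.8) = 12.75 + 5.95 + 0.56 = 19.26
4. 1.3(10.2) + 1.4(0.8) + 0.75(3.4) = 13.26 + 1.12 + 2.55 = 16.93
5. 0.9(10.2) - 0.8(8.2) = 9.18 - 6.56 = 2.62
6. 1.4(10.2) + 1.0(8.2) + 0.6(3.4) + 0.3(0.8) = 14.28 + 8.20 + 2.04 + 0.24 = 24.76
Combination 6 governs: p_u = 24.76 kPa.

24.76 kPa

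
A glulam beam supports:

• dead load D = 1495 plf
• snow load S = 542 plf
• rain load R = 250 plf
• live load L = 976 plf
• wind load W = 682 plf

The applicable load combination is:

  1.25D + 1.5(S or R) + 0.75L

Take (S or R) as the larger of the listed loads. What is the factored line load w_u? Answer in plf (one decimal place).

3413.8 plf

(S or R) → S = 542 plf.
1.25(1495) + 1.5(542) + 0.75(976) = 1868.8 + 813.0 + 732.0 = 3413.8
w_u = 3413.8 plf.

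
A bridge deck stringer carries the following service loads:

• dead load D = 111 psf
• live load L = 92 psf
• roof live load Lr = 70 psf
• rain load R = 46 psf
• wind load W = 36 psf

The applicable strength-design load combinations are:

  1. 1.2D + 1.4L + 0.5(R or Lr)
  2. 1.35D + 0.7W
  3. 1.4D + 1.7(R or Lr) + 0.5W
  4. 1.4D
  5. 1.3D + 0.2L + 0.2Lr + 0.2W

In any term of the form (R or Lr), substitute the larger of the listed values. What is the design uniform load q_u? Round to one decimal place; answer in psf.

297.0 psf

(R or Lr) → Lr = 70 psf.
1. 1.2(111) + 1.4(92) + 0.5(70) = 133.2 + 128.8 + 35.0 = 297.0
2. 1.35(111) + 0.7(36) = 149.9 + 25.2 = 175.1
3. 1.4(111) + 1.7(70) + 0.5(36) = 155.4 + 119.0 + 18.0 = 292.4
4. 1.4(111) = 155.4
5. 1.3(111) + 0.2(92) + 0.2(70) + 0.2(36) = 144.3 + 18.4 + 14.0 + 7.2 = 183.9
The controlling combination is 1, giving 297.0 psf.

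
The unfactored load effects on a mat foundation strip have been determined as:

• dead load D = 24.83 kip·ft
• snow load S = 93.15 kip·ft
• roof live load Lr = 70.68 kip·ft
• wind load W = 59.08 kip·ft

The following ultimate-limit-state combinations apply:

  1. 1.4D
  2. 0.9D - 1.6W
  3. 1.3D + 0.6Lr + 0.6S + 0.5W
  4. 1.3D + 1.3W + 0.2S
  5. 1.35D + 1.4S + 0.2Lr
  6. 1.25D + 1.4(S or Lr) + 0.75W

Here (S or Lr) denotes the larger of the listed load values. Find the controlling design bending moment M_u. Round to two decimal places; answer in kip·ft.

(S or Lr) → S = 93.15 kip·ft.
1. 1.4(24.83) = 34.76
2. 0.9(24.83) - 1.6(59.08) = -72.18
3. 1.3(24.83) + 0.6(70.68) + 0.6(93.15) + 0.5(59.08) = 160.12
4. 1.3(24.83) + 1.3(59.08) + 0.2(93.15) = 127.71
5. 1.35(24.83) + 1.4(93.15) + 0.2(70.68) = 178.07
6. 1.25(24.83) + 1.4(93.15) + 0.75(59.08) = 205.76
Combination 6 governs: M_u = 205.76 kip·ft.

205.76 kip·ft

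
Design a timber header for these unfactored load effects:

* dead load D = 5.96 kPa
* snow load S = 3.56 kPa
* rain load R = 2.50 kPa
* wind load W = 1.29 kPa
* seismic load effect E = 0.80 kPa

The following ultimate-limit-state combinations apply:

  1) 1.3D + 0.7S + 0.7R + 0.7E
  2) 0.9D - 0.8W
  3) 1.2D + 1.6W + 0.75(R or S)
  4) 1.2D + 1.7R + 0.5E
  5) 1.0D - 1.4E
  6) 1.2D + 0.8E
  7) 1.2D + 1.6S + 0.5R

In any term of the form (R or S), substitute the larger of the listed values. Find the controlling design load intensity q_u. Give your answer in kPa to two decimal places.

(R or S) → S = 3.56 kPa.
1) 1.3(5.96) + 0.7(3.56) + 0.7(2.50) + 0.7(0.80) = 7.75 + 2.49 + 1.75 + 0.56 = 12.55
2) 0.9(5.96) - 0.8(1.29) = 5.36 - 1.03 = 4.33
3) 1.2(5.96) + 1.6(1.29) + 0.75(3.56) = 11.89
4) 1.2(5.96) + 1.7(2.50) + 0.5(0.80) = 7.15 + 4.25 + 0.40 = 11.80
5) 1.0(5.96) - 1.4(0.80) = 5.96 - 1.12 = 4.84
6) 1.2(5.96) + 0.8(0.80) = 7.15 + 0.64 = 7.79
7) 1.2(5.96) + 1.6(3.56) + 0.5(2.50) = 7.15 + 5.70 + 1.25 = 14.10
Maximum is from combination 7.

14.10 kPa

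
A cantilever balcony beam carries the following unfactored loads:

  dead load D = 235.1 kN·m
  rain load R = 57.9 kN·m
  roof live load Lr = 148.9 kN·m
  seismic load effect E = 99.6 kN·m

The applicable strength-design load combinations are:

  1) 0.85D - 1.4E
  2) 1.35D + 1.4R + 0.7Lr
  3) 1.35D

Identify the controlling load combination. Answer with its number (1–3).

1) 0.85(235.1) - 1.4(99.6) = 199.8 - 139.4 = 60.4
2) 1.35(235.1) + 1.4(57.9) + 0.7(148.9) = 317.4 + 81.1 + 104.2 = 502.7
3) 1.35(235.1) = 317.4
The largest value is 502.7 kN·m from combination 2.

Combination 2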